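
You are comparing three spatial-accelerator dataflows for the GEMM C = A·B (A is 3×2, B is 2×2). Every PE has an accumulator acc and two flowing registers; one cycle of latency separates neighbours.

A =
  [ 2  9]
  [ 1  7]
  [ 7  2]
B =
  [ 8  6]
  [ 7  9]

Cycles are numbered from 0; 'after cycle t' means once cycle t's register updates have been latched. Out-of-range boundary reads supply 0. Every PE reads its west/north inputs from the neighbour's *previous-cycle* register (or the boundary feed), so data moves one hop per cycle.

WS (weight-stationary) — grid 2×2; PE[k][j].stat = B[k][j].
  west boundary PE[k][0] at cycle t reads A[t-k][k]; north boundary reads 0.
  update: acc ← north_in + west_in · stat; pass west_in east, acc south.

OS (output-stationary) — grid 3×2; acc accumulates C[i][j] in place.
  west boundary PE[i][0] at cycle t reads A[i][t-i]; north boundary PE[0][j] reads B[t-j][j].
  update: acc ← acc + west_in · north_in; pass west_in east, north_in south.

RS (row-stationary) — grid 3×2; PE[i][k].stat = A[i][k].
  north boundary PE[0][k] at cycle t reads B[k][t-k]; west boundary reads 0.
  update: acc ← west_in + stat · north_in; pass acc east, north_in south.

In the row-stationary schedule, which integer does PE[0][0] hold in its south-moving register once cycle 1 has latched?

RS 3×2: PE[0][0] cycle-by-cycle (with neighbour feeds):
  c0 r0c0: 16 / 16 / 8
  c1 r0c0: 12 / 12 / 6

register = 6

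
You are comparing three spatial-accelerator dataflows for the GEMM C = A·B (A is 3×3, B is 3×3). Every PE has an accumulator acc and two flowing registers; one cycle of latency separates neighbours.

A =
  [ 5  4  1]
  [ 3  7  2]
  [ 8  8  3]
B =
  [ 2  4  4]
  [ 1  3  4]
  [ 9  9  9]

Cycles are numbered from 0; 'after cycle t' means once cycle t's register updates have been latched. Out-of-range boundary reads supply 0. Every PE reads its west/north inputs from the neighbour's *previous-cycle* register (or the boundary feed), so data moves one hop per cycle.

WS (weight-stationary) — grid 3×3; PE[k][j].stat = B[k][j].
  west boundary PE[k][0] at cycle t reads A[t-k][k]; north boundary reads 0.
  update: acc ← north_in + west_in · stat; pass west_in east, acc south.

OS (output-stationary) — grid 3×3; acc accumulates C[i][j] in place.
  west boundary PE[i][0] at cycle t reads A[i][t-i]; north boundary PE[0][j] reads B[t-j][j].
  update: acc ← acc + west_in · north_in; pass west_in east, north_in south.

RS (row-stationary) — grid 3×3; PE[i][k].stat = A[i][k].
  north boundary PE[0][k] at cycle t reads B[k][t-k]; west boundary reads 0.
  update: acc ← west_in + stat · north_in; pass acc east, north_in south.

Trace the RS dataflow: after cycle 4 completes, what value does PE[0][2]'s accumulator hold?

RS 3×3: PE[0][2] cycle-by-cycle (with neighbour feeds):
  @0  [0,1]  acc 0  |  →0  ↓0
  @0  [0,2]  acc 0  |  →0  ↓0
  @1  [0,1]  acc 14  |  →14  ↓1
  @1  [0,2]  acc 0  |  →0  ↓0
  @2  [0,1]  acc 32  |  →32  ↓3
  @2  [0,2]  acc 23  |  →23  ↓9
  @3  [0,1]  acc 36  |  →36  ↓4
  @3  [0,2]  acc 41  |  →41  ↓9
  @4  [0,1]  acc 0  |  →0  ↓0
  @4  [0,2]  acc 45  |  →45  ↓9

PE[0][2].acc = 45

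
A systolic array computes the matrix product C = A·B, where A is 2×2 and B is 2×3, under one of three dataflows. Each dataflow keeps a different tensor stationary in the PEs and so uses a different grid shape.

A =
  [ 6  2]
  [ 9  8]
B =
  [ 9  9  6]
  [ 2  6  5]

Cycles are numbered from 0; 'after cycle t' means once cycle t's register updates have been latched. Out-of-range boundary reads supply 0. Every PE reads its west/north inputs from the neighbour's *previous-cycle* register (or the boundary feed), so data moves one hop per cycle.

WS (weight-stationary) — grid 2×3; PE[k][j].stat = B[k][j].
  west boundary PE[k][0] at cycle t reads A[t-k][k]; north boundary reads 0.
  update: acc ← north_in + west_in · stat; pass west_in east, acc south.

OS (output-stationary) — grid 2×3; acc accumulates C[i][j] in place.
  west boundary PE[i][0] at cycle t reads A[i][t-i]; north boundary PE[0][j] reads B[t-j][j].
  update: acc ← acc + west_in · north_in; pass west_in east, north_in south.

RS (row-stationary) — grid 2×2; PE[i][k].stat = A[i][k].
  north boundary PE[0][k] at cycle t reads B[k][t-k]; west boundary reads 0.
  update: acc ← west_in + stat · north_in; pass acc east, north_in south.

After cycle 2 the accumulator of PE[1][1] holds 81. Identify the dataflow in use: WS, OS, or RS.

WS (2×3 grid), PE[1][1]:
  cycle 0: PE[1][1] → acc 0, east 0, south 0
  cycle 1: PE[1][1] → acc 0, east 0, south 0
  cycle 2: PE[1][1] → acc 66, east 2, south 66
OS (2×3 grid), PE[1][1]:
  cycle 0: PE[1][1] → acc 0, east 0, south 0
  cycle 1: PE[1][1] → acc 0, east 0, south 0
  cycle 2: PE[1][1] → acc 81, east 9, south 9
RS (2×2 grid), PE[1][1]:
  cycle 0: PE[1][1] → acc 0, east 0, south 0
  cycle 1: PE[1][1] → acc 0, east 0, south 0
  cycle 2: PE[1][1] → acc 97, east 97, south 2

dataflow = OS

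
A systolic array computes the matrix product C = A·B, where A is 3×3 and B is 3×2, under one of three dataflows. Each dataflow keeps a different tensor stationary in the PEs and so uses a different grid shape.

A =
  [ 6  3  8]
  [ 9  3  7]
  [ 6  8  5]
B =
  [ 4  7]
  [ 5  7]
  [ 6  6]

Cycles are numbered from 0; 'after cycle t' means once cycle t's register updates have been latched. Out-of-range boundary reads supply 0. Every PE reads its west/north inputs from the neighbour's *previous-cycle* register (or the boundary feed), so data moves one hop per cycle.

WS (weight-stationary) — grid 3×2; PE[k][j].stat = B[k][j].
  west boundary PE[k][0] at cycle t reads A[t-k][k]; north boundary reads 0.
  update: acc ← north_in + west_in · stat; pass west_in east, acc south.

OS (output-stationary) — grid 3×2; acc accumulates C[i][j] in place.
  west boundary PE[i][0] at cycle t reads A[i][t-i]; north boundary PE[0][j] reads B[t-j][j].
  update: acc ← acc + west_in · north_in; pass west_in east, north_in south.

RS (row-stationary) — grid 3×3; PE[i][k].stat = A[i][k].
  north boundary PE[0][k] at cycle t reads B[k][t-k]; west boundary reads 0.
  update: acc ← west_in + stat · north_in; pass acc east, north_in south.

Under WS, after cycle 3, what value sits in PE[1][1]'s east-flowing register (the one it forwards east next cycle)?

WS (3×2). Following PE[1][1] plus its west/north inputs:
  @0  [0,1]  acc 0  |  →0  ↓0
  @0  [1,0]  acc 0  |  →0  ↓0
  @0  [1,1]  acc 0  |  →0  ↓0
  @1  [0,1]  acc 42  |  →6  ↓42
  @1  [1,0]  acc 39  |  →3  ↓39
  @1  [1,1]  acc 0  |  →0  ↓0
  @2  [0,1]  acc 63  |  →9  ↓63
  @2  [1,0]  acc 51  |  →3  ↓51
  @2  [1,1]  acc 63  |  →3  ↓63
  @3  [0,1]  acc 42  |  →6  ↓42
  @3  [1,0]  acc 64  |  →8  ↓64
  @3  [1,1]  acc 84  |  →3  ↓84

register = 3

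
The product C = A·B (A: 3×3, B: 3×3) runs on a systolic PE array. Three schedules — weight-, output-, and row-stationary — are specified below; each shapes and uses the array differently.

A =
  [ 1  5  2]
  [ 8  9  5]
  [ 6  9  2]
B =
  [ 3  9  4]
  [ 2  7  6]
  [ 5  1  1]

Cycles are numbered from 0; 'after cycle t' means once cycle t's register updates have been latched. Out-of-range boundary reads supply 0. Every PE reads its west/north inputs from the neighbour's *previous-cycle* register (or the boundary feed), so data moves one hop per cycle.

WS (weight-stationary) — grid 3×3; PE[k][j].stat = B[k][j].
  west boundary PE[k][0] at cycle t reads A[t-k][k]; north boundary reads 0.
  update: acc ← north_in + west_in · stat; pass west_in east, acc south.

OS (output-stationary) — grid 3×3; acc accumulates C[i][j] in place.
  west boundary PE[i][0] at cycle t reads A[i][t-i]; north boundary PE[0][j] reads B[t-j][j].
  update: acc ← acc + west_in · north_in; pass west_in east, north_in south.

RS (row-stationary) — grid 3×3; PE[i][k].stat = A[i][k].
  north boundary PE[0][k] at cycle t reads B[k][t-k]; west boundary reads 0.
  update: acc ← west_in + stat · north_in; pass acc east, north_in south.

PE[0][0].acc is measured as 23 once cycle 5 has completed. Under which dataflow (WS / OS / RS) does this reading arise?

— WS: 3×3; PE[0][0] trace:
  @0  [0,0]  acc 3  |  →1  ↓3
  @1  [0,0]  acc 24  |  →8  ↓24
  @2  [0,0]  acc 18  |  →6  ↓18
  @3  [0,0]  acc 0  |  →0  ↓0
  @4  [0,0]  acc 0  |  →0  ↓0
  @5  [0,0]  acc 0  |  →0  ↓0
— OS: 3×3; PE[0][0] trace:
  @0  [0,0]  acc 3  |  →1  ↓3
  @1  [0,0]  acc 13  |  →5  ↓2
  @2  [0,0]  acc 23  |  →2  ↓5
  @3  [0,0]  acc 23  |  →0  ↓0
  @4  [0,0]  acc 23  |  →0  ↓0
  @5  [0,0]  acc 23  |  →0  ↓0
— RS: 3×3; PE[0][0] trace:
  @0  [0,0]  acc 3  |  →3  ↓3
  @1  [0,0]  acc 9  |  →9  ↓9
  @2  [0,0]  acc 4  |  →4  ↓4
  @3  [0,0]  acc 0  |  →0  ↓0
  @4  [0,0]  acc 0  |  →0  ↓0
  @5  [0,0]  acc 0  |  →0  ↓0

dataflow = OS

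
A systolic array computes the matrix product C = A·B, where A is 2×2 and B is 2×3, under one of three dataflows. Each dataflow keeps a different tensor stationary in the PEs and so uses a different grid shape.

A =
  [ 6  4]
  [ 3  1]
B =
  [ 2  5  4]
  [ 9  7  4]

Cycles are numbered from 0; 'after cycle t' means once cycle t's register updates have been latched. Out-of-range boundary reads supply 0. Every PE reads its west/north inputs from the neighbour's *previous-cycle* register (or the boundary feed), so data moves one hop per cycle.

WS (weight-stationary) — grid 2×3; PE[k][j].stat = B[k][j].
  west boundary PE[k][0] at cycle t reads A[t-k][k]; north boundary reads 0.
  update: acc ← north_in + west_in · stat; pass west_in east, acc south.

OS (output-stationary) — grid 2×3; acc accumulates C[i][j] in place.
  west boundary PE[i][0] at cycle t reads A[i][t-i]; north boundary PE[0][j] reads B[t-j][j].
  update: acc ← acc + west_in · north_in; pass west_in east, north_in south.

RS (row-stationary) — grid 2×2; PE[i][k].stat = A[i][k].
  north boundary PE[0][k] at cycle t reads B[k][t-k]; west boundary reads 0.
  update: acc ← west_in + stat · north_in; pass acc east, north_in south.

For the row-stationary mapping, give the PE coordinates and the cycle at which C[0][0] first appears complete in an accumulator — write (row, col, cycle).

RS: C[0][0] accumulates in PE[0][1]:
  t=0 PE[0][1]: acc=0 h=0 v=0
  t=1 PE[0][1]: acc=48 h=48 v=9

(row, col, cycle) = (0, 1, 1)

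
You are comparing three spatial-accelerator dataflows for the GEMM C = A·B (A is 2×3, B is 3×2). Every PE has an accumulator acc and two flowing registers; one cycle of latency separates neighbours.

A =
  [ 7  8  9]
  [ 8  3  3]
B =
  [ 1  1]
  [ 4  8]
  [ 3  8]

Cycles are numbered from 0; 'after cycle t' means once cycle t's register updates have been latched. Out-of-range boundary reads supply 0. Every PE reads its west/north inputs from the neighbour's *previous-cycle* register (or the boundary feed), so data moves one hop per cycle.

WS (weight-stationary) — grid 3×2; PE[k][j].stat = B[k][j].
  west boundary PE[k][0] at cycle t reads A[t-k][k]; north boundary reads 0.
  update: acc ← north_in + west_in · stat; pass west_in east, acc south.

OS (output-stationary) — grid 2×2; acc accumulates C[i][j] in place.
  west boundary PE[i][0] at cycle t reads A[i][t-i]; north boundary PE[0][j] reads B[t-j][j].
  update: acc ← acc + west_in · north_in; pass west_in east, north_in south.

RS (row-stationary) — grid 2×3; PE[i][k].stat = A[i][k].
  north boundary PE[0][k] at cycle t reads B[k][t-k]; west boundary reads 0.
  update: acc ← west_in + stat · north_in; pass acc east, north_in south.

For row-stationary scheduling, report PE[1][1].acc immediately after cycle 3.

PE[1][1].acc = 32

RS (2×3). Following PE[1][1] plus its west/north inputs:
  t=0 PE[0][1]: acc=0 h=0 v=0
  t=0 PE[1][0]: acc=0 h=0 v=0
  t=0 PE[1][1]: acc=0 h=0 v=0
  t=1 PE[0][1]: acc=39 h=39 v=4
  t=1 PE[1][0]: acc=8 h=8 v=1
  t=1 PE[1][1]: acc=0 h=0 v=0
  t=2 PE[0][1]: acc=71 h=71 v=8
  t=2 PE[1][0]: acc=8 h=8 v=1
  t=2 PE[1][1]: acc=20 h=20 v=4
  t=3 PE[0][1]: acc=0 h=0 v=0
  t=3 PE[1][0]: acc=0 h=0 v=0
  t=3 PE[1][1]: acc=32 h=32 v=8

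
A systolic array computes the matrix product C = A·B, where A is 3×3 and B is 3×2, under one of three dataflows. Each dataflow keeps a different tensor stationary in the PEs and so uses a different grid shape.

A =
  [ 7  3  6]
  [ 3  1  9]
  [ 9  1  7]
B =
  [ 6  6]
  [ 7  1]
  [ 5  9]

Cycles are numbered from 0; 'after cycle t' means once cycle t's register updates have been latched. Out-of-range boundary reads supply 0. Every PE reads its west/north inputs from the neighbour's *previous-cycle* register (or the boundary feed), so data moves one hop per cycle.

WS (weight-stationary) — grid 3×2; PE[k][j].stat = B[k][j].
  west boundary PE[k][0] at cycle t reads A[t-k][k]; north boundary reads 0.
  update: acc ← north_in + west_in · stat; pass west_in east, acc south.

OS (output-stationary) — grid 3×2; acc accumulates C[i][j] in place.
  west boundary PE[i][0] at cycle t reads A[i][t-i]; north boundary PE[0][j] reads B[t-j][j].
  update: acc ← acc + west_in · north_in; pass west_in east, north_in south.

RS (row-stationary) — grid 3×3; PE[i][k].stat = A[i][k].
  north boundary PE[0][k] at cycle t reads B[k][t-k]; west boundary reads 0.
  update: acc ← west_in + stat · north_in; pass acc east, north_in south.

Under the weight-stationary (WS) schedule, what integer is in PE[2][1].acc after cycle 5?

PE[2][1].acc = 118

WS 3×2: PE[2][1] cycle-by-cycle (with neighbour feeds):
  @0  [1,1]  acc 0  |  →0  ↓0
  @0  [2,0]  acc 0  |  →0  ↓0
  @0  [2,1]  acc 0  |  →0  ↓0
  @1  [1,1]  acc 0  |  →0  ↓0
  @1  [2,0]  acc 0  |  →0  ↓0
  @1  [2,1]  acc 0  |  →0  ↓0
  @2  [1,1]  acc 45  |  →3  ↓45
  @2  [2,0]  acc 93  |  →6  ↓93
  @2  [2,1]  acc 0  |  →0  ↓0
  @3  [1,1]  acc 19  |  →1  ↓19
  @3  [2,0]  acc 70  |  →9  ↓70
  @3  [2,1]  acc 99  |  →6  ↓99
  @4  [1,1]  acc 55  |  →1  ↓55
  @4  [2,0]  acc 96  |  →7  ↓96
  @4  [2,1]  acc 100  |  →9  ↓100
  @5  [1,1]  acc 0  |  →0  ↓0
  @5  [2,0]  acc 0  |  →0  ↓0
  @5  [2,1]  acc 118  |  →7  ↓118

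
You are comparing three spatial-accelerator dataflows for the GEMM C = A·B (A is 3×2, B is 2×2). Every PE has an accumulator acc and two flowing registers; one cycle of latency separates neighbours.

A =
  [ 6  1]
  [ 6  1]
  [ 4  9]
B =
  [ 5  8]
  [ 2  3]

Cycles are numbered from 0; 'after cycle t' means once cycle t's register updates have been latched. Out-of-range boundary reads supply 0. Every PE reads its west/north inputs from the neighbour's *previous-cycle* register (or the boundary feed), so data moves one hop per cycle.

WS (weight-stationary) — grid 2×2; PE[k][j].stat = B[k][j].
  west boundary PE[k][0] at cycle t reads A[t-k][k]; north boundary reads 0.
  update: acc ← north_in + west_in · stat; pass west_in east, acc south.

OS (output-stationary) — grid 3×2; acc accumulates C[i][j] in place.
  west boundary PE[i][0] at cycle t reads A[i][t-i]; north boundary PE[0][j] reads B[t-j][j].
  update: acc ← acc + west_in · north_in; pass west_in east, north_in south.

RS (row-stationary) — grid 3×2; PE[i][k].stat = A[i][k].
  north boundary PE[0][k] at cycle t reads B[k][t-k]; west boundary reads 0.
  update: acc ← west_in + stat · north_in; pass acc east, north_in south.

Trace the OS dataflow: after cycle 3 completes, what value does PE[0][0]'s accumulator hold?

OS 3×2: PE[0][0] cycle-by-cycle (with neighbour feeds):
  cycle 0: PE[0][0] → acc 30, east 6, south 5
  cycle 1: PE[0][0] → acc 32, east 1, south 2
  cycle 2: PE[0][0] → acc 32, east 0, south 0
  cycle 3: PE[0][0] → acc 32, east 0, south 0

PE[0][0].acc = 32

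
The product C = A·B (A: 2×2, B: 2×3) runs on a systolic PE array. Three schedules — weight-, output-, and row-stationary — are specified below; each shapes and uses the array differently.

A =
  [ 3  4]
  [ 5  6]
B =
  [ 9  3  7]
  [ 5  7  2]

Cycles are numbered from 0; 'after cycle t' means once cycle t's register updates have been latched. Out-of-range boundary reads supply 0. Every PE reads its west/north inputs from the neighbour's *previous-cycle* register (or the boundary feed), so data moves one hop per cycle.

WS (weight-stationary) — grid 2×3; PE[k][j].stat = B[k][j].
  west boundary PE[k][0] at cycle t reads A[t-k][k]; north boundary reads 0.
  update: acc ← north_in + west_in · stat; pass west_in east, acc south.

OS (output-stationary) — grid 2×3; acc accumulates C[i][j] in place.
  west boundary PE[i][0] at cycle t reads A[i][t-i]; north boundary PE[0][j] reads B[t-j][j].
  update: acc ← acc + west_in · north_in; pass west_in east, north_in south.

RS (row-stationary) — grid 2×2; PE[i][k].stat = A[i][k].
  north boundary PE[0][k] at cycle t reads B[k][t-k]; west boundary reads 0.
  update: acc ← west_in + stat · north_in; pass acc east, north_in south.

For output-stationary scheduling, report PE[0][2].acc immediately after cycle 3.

OS 2×3: PE[0][2] cycle-by-cycle (with neighbour feeds):
  step 0 · PE0,1: acc=0; fwd→0 fwd↓0
  step 0 · PE0,2: acc=0; fwd→0 fwd↓0
  step 1 · PE0,1: acc=9; fwd→3 fwd↓3
  step 1 · PE0,2: acc=0; fwd→0 fwd↓0
  step 2 · PE0,1: acc=37; fwd→4 fwd↓7
  step 2 · PE0,2: acc=21; fwd→3 fwd↓7
  step 3 · PE0,1: acc=37; fwd→0 fwd↓0
  step 3 · PE0,2: acc=29; fwd→4 fwd↓2

PE[0][2].acc = 29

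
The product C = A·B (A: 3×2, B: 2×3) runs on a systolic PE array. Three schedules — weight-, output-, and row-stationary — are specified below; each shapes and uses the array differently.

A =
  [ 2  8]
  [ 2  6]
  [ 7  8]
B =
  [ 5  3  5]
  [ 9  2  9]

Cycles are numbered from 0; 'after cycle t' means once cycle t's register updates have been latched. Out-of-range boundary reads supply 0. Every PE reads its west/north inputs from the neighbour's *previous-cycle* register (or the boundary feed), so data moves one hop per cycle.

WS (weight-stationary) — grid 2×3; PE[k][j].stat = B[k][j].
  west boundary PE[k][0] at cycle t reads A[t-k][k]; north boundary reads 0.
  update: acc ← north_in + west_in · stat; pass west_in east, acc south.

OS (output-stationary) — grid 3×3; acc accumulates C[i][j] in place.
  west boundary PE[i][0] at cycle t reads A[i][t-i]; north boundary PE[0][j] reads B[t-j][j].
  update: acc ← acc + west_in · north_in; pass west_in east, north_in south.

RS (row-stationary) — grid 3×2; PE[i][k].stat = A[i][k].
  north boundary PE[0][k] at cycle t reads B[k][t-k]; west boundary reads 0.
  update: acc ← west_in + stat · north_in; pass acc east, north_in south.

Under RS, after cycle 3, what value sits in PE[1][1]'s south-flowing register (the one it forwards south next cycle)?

register = 2

Tracing RS — 3×2 array, target PE[1][1]:
  @0  [0,1]  acc 0  |  →0  ↓0
  @0  [1,0]  acc 0  |  →0  ↓0
  @0  [1,1]  acc 0  |  →0  ↓0
  @1  [0,1]  acc 82  |  →82  ↓9
  @1  [1,0]  acc 10  |  →10  ↓5
  @1  [1,1]  acc 0  |  →0  ↓0
  @2  [0,1]  acc 22  |  →22  ↓2
  @2  [1,0]  acc 6  |  →6  ↓3
  @2  [1,1]  acc 64  |  →64  ↓9
  @3  [0,1]  acc 82  |  →82  ↓9
  @3  [1,0]  acc 10  |  →10  ↓5
  @3  [1,1]  acc 18  |  →18  ↓2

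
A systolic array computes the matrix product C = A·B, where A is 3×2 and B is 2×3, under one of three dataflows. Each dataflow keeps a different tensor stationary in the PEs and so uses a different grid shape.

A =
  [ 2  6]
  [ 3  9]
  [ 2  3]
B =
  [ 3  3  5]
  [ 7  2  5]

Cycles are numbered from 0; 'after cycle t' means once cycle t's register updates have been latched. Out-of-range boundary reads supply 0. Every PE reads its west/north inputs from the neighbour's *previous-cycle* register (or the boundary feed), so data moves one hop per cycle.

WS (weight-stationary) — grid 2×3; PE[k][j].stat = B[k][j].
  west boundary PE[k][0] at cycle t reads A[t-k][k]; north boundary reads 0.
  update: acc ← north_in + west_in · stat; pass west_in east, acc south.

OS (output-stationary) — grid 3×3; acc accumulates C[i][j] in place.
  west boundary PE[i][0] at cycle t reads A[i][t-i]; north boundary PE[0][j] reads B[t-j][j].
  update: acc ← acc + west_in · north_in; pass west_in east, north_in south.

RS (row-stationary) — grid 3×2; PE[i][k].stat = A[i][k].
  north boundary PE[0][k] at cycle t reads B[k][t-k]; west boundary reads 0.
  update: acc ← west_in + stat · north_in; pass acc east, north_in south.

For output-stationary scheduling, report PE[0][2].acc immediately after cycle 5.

OS (3×3). Following PE[0][2] plus its west/north inputs:
  after 0 — PE[0][1] acc=0, pass-E 0, pass-S 0
  after 0 — PE[0][2] acc=0, pass-E 0, pass-S 0
  after 1 — PE[0][1] acc=6, pass-E 2, pass-S 3
  after 1 — PE[0][2] acc=0, pass-E 0, pass-S 0
  after 2 — PE[0][1] acc=18, pass-E 6, pass-S 2
  after 2 — PE[0][2] acc=10, pass-E 2, pass-S 5
  after 3 — PE[0][1] acc=18, pass-E 0, pass-S 0
  after 3 — PE[0][2] acc=40, pass-E 6, pass-S 5
  after 4 — PE[0][1] acc=18, pass-E 0, pass-S 0
  after 4 — PE[0][2] acc=40, pass-E 0, pass-S 0
  after 5 — PE[0][1] acc=18, pass-E 0, pass-S 0
  after 5 — PE[0][2] acc=40, pass-E 0, pass-S 0

PE[0][2].acc = 40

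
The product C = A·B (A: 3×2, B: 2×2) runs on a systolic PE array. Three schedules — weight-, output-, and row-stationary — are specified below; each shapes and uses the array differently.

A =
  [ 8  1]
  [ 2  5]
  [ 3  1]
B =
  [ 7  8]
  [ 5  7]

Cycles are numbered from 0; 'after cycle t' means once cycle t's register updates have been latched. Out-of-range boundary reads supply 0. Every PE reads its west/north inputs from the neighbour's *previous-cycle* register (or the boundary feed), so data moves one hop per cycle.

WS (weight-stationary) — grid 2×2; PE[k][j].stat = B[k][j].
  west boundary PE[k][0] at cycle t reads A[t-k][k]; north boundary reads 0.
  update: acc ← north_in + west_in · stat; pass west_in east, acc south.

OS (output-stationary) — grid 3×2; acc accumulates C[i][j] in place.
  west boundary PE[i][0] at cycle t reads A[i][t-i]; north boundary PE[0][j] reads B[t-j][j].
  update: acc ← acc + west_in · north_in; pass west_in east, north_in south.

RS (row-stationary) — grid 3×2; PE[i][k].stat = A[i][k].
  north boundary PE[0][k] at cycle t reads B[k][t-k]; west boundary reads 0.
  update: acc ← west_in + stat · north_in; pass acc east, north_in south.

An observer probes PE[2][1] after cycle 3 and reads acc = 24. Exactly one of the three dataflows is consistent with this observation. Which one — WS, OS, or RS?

dataflow = OS

— WS: 2×2 array has no PE[2][1].
Under OS (3×2), PE[2][1]:
  step 0 · PE2,1: acc=0; fwd→0 fwd↓0
  step 1 · PE2,1: acc=0; fwd→0 fwd↓0
  step 2 · PE2,1: acc=0; fwd→0 fwd↓0
  step 3 · PE2,1: acc=24; fwd→3 fwd↓8
Under RS (3×2), PE[2][1]:
  step 0 · PE2,1: acc=0; fwd→0 fwd↓0
  step 1 · PE2,1: acc=0; fwd→0 fwd↓0
  step 2 · PE2,1: acc=0; fwd→0 fwd↓0
  step 3 · PE2,1: acc=26; fwd→26 fwd↓5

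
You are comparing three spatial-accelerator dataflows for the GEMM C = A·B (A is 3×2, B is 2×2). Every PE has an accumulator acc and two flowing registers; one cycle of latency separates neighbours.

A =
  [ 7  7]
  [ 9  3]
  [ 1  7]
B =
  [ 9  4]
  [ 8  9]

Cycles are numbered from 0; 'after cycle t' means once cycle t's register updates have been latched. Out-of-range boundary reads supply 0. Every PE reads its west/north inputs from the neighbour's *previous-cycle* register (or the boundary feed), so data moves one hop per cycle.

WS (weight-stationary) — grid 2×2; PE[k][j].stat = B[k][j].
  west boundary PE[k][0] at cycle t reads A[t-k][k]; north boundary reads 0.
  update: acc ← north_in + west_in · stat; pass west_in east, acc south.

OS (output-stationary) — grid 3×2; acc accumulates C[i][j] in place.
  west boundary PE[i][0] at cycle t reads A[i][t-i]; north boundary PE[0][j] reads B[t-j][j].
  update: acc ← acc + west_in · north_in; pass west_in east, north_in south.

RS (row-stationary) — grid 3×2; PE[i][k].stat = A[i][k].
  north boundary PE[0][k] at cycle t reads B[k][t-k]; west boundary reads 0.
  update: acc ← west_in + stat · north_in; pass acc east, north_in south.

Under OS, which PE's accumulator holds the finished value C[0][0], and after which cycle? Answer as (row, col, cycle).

(row, col, cycle) = (0, 0, 1)

Under OS, C[0][0] lands at PE[0][0]:
  t=0 PE[0][0]: acc=63 h=7 v=9
  t=1 PE[0][0]: acc=119 h=7 v=8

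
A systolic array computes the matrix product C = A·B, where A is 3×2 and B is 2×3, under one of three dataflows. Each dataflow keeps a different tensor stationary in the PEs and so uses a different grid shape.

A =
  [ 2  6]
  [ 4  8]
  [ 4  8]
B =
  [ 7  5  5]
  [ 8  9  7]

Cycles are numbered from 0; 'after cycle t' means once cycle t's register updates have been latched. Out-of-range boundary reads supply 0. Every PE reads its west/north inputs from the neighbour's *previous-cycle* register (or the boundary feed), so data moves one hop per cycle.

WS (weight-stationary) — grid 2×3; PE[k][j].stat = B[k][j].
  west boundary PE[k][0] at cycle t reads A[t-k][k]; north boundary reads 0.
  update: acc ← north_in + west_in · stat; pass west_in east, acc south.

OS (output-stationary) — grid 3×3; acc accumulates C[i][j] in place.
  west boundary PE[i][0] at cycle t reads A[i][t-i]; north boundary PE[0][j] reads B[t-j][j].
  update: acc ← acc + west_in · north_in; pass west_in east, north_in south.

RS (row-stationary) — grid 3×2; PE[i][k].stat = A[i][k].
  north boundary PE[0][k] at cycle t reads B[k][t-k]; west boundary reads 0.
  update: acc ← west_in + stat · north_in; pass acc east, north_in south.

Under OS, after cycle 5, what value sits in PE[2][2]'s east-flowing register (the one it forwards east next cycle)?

register = 8

Tracing OS — 3×3 array, target PE[2][2]:
  t=0 PE[1][2]: acc=0 h=0 v=0
  t=0 PE[2][1]: acc=0 h=0 v=0
  t=0 PE[2][2]: acc=0 h=0 v=0
  t=1 PE[1][2]: acc=0 h=0 v=0
  t=1 PE[2][1]: acc=0 h=0 v=0
  t=1 PE[2][2]: acc=0 h=0 v=0
  t=2 PE[1][2]: acc=0 h=0 v=0
  t=2 PE[2][1]: acc=0 h=0 v=0
  t=2 PE[2][2]: acc=0 h=0 v=0
  t=3 PE[1][2]: acc=20 h=4 v=5
  t=3 PE[2][1]: acc=20 h=4 v=5
  t=3 PE[2][2]: acc=0 h=0 v=0
  t=4 PE[1][2]: acc=76 h=8 v=7
  t=4 PE[2][1]: acc=92 h=8 v=9
  t=4 PE[2][2]: acc=20 h=4 v=5
  t=5 PE[1][2]: acc=76 h=0 v=0
  t=5 PE[2][1]: acc=92 h=0 v=0
  t=5 PE[2][2]: acc=76 h=8 v=7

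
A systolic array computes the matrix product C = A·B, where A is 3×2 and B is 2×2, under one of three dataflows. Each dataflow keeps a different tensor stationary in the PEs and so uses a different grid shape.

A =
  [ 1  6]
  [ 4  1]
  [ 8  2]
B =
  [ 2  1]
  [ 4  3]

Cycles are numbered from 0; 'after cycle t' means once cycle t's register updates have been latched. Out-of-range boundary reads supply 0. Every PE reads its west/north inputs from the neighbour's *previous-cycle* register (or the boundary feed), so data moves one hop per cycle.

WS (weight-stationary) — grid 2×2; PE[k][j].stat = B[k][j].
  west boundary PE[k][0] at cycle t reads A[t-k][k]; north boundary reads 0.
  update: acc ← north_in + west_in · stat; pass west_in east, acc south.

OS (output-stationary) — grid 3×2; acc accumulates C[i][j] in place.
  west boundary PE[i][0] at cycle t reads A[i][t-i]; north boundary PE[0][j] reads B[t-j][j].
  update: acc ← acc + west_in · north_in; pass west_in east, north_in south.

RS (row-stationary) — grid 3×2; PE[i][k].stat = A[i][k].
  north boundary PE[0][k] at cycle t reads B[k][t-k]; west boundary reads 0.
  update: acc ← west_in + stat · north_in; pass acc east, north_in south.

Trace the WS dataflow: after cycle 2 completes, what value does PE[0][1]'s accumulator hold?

WS on a 2×2 grid — tracing PE[0][1] and its feeders:
  [0] (0,0) acc=2 (h:1 v:2)
  [0] (0,1) acc=0 (h:0 v:0)
  [1] (0,0) acc=8 (h:4 v:8)
  [1] (0,1) acc=1 (h:1 v:1)
  [2] (0,0) acc=16 (h:8 v:16)
  [2] (0,1) acc=4 (h:4 v:4)

PE[0][1].acc = 4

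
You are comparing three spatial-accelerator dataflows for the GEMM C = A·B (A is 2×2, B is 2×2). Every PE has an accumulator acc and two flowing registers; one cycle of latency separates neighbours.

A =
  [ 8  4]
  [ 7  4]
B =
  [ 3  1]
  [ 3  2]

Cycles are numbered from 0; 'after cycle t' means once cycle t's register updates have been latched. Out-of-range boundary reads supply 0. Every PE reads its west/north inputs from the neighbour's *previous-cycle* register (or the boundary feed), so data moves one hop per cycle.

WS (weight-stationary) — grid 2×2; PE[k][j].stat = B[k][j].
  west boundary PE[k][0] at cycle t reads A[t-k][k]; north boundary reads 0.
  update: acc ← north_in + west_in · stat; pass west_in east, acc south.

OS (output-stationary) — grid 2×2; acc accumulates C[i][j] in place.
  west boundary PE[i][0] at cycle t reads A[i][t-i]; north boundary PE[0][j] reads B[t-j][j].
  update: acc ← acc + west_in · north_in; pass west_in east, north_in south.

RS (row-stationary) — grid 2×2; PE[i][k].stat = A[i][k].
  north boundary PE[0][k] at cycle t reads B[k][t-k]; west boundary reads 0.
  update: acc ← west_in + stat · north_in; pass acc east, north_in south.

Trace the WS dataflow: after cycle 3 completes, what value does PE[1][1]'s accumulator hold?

PE[1][1].acc = 15

Tracing WS — 2×2 array, target PE[1][1]:
  t=0 PE[0][1]: acc=0 h=0 v=0
  t=0 PE[1][0]: acc=0 h=0 v=0
  t=0 PE[1][1]: acc=0 h=0 v=0
  t=1 PE[0][1]: acc=8 h=8 v=8
  t=1 PE[1][0]: acc=36 h=4 v=36
  t=1 PE[1][1]: acc=0 h=0 v=0
  t=2 PE[0][1]: acc=7 h=7 v=7
  t=2 PE[1][0]: acc=33 h=4 v=33
  t=2 PE[1][1]: acc=16 h=4 v=16
  t=3 PE[0][1]: acc=0 h=0 v=0
  t=3 PE[1][0]: acc=0 h=0 v=0
  t=3 PE[1][1]: acc=15 h=4 v=15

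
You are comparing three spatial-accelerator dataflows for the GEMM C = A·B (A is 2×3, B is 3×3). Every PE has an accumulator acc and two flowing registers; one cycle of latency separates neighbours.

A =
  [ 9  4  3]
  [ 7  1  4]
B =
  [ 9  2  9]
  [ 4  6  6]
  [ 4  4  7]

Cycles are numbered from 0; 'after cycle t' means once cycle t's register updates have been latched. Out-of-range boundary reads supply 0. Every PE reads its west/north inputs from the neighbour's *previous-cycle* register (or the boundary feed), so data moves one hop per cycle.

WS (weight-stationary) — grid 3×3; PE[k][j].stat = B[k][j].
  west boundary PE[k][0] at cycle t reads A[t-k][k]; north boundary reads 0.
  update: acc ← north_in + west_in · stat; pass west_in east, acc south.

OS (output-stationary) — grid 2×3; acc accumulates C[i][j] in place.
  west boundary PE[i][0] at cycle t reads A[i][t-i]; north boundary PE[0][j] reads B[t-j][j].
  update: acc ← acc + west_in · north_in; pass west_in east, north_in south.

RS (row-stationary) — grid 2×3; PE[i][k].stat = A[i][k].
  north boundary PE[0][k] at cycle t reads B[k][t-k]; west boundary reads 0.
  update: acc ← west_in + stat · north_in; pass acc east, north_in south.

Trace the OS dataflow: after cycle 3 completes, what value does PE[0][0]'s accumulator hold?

OS (2×3). Following PE[0][0] plus its west/north inputs:
  c0 r0c0: 81 / 9 / 9
  c1 r0c0: 97 / 4 / 4
  c2 r0c0: 109 / 3 / 4
  c3 r0c0: 109 / 0 / 0

PE[0][0].acc = 109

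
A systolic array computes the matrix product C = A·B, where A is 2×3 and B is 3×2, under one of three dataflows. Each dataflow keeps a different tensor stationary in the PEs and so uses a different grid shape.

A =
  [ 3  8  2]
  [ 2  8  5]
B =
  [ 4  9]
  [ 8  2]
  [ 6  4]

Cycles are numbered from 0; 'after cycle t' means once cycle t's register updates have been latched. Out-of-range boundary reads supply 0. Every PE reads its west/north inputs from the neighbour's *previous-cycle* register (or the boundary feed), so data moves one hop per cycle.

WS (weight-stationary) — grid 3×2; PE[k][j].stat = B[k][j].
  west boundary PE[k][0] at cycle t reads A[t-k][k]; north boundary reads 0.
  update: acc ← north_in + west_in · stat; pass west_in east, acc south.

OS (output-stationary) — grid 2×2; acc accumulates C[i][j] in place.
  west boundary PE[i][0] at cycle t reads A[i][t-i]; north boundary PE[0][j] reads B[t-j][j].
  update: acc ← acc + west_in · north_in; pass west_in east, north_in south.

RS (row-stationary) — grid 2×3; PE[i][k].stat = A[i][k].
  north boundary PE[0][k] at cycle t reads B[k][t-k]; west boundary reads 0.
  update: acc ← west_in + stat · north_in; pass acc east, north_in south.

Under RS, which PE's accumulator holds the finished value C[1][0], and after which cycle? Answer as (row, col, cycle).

(row, col, cycle) = (1, 2, 3)

Under RS, C[1][0] lands at PE[1][2]:
  step 0 · PE1,2: acc=0; fwd→0 fwd↓0
  step 1 · PE1,2: acc=0; fwd→0 fwd↓0
  step 2 · PE1,2: acc=0; fwd→0 fwd↓0
  step 3 · PE1,2: acc=102; fwd→102 fwd↓6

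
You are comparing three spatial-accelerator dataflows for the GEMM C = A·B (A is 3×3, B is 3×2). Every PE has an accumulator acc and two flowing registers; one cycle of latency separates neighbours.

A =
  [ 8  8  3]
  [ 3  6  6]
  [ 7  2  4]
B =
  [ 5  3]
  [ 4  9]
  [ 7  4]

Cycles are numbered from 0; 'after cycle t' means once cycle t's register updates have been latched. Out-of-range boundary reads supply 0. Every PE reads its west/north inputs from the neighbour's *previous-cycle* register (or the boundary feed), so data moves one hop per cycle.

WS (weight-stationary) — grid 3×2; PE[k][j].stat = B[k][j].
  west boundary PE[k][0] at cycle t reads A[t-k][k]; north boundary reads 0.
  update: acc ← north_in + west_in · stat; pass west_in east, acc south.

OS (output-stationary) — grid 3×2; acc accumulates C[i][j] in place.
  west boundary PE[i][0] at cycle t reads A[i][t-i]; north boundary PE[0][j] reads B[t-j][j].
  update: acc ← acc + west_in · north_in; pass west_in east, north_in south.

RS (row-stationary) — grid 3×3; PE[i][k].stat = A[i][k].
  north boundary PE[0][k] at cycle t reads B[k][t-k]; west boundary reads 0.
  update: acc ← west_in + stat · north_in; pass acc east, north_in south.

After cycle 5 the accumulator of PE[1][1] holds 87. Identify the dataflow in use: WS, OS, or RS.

dataflow = OS

WS (3×2 grid), PE[1][1]:
  t=0 PE[1][1]: acc=0 h=0 v=0
  t=1 PE[1][1]: acc=0 h=0 v=0
  t=2 PE[1][1]: acc=96 h=8 v=96
  t=3 PE[1][1]: acc=63 h=6 v=63
  t=4 PE[1][1]: acc=39 h=2 v=39
  t=5 PE[1][1]: acc=0 h=0 v=0
OS (3×2 grid), PE[1][1]:
  t=0 PE[1][1]: acc=0 h=0 v=0
  t=1 PE[1][1]: acc=0 h=0 v=0
  t=2 PE[1][1]: acc=9 h=3 v=3
  t=3 PE[1][1]: acc=63 h=6 v=9
  t=4 PE[1][1]: acc=87 h=6 v=4
  t=5 PE[1][1]: acc=87 h=0 v=0
RS (3×3 grid), PE[1][1]:
  t=0 PE[1][1]: acc=0 h=0 v=0
  t=1 PE[1][1]: acc=0 h=0 v=0
  t=2 PE[1][1]: acc=39 h=39 v=4
  t=3 PE[1][1]: acc=63 h=63 v=9
  t=4 PE[1][1]: acc=0 h=0 v=0
  t=5 PE[1][1]: acc=0 h=0 v=0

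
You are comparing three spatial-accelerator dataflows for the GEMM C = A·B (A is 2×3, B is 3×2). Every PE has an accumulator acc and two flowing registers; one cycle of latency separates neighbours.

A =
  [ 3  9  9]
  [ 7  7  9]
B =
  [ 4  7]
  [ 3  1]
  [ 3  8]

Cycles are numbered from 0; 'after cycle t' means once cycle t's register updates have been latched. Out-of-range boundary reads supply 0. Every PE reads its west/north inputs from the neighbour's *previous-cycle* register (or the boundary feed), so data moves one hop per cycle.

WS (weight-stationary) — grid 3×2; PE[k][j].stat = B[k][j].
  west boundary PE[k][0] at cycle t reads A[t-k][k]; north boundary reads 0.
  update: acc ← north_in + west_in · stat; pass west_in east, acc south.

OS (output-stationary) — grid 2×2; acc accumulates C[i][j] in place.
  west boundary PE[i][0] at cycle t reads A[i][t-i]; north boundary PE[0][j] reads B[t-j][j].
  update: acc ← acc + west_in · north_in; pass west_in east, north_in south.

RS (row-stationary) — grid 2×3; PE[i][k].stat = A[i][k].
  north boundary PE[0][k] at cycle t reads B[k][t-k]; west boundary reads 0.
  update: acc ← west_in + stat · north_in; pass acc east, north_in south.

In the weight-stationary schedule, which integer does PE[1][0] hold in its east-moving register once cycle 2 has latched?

WS (3×2). Following PE[1][0] plus its west/north inputs:
  step 0 · PE0,0: acc=12; fwd→3 fwd↓12
  step 0 · PE1,0: acc=0; fwd→0 fwd↓0
  step 1 · PE0,0: acc=28; fwd→7 fwd↓28
  step 1 · PE1,0: acc=39; fwd→9 fwd↓39
  step 2 · PE0,0: acc=0; fwd→0 fwd↓0
  step 2 · PE1,0: acc=49; fwd→7 fwd↓49

register = 7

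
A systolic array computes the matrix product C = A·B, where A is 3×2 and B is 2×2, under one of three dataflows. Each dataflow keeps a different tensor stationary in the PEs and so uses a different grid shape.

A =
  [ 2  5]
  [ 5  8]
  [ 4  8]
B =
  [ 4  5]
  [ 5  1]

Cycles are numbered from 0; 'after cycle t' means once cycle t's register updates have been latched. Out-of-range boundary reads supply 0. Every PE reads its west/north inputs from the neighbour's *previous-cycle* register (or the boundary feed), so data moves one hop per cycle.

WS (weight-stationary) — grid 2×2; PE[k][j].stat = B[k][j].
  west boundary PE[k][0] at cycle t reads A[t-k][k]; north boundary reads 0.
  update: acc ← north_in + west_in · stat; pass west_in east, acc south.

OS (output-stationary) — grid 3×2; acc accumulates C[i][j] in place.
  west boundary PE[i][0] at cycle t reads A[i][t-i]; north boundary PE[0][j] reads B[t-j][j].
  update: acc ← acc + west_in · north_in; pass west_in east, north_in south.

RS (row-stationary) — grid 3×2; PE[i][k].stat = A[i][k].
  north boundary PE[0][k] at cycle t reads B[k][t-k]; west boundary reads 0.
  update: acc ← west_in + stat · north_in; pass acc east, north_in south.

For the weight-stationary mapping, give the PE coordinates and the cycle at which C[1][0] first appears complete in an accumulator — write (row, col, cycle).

WS: C[1][0] accumulates in PE[1][0]:
  step 0 · PE1,0: acc=0; fwd→0 fwd↓0
  step 1 · PE1,0: acc=33; fwd→5 fwd↓33
  step 2 · PE1,0: acc=60; fwd→8 fwd↓60

(row, col, cycle) = (1, 0, 2)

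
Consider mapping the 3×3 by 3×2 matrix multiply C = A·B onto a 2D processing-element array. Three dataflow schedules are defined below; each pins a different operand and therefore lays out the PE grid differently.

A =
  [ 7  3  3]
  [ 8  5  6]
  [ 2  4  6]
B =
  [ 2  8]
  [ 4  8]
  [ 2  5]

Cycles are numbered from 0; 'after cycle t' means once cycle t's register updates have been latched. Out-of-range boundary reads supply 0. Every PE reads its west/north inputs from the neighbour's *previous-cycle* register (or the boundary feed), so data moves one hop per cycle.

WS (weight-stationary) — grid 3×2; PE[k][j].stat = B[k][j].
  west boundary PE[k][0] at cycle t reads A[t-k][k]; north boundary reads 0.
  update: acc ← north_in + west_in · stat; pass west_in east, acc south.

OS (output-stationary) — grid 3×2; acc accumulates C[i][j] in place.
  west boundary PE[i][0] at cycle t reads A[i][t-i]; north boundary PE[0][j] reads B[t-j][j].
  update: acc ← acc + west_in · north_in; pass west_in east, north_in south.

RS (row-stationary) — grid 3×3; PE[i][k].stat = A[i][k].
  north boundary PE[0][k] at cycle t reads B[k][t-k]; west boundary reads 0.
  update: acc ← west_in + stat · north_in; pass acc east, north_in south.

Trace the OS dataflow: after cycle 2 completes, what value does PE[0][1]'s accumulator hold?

OS (3×2). Following PE[0][1] plus its west/north inputs:
  after 0 — PE[0][0] acc=14, pass-E 7, pass-S 2
  after 0 — PE[0][1] acc=0, pass-E 0, pass-S 0
  after 1 — PE[0][0] acc=26, pass-E 3, pass-S 4
  after 1 — PE[0][1] acc=56, pass-E 7, pass-S 8
  after 2 — PE[0][0] acc=32, pass-E 3, pass-S 2
  after 2 — PE[0][1] acc=80, pass-E 3, pass-S 8

PE[0][1].acc = 80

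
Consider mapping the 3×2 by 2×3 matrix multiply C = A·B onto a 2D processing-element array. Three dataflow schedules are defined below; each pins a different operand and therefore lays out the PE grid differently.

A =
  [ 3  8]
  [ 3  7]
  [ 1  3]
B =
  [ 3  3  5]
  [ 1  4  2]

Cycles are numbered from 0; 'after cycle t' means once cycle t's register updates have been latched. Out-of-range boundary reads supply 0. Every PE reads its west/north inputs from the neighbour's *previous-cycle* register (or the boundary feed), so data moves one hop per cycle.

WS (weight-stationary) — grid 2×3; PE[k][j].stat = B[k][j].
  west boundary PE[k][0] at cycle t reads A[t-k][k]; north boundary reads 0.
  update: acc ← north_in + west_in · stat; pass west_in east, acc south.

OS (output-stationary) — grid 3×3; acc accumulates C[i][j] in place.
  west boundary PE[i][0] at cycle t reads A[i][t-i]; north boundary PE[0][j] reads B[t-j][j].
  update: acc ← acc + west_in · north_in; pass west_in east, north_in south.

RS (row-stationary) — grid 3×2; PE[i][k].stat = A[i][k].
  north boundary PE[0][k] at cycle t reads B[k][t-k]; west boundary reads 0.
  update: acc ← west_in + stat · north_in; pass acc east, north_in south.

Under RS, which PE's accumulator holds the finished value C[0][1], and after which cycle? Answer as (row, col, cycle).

(row, col, cycle) = (0, 1, 2)

RS: C[0][1] accumulates in PE[0][1]:
  after 0 — PE[0][1] acc=0, pass-E 0, pass-S 0
  after 1 — PE[0][1] acc=17, pass-E 17, pass-S 1
  after 2 — PE[0][1] acc=41, pass-E 41, pass-S 4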